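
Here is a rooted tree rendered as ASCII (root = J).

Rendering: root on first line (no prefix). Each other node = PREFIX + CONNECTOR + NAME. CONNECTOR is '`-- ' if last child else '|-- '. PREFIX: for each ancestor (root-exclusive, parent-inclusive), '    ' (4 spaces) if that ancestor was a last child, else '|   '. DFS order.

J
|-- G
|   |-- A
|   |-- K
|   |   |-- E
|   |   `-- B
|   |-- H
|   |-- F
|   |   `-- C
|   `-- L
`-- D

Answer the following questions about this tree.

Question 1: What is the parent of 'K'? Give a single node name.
Scan adjacency: K appears as child of G

Answer: G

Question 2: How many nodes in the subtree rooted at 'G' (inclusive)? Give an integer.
Answer: 9

Derivation:
Subtree rooted at G contains: A, B, C, E, F, G, H, K, L
Count = 9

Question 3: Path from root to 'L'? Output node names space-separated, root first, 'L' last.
Walk down from root: J -> G -> L

Answer: J G L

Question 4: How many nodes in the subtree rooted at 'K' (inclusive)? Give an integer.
Answer: 3

Derivation:
Subtree rooted at K contains: B, E, K
Count = 3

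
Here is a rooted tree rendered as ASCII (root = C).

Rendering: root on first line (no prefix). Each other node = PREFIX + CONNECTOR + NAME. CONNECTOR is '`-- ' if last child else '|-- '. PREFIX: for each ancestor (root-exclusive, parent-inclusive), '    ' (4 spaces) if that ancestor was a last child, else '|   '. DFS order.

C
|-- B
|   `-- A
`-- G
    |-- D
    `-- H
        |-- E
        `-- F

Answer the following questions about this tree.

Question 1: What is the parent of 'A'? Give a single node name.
Scan adjacency: A appears as child of B

Answer: B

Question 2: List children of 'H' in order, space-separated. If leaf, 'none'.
Node H's children (from adjacency): E, F

Answer: E F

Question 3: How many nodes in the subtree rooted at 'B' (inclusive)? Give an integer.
Answer: 2

Derivation:
Subtree rooted at B contains: A, B
Count = 2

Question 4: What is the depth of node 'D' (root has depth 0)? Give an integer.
Path from root to D: C -> G -> D
Depth = number of edges = 2

Answer: 2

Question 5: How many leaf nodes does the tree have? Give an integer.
Answer: 4

Derivation:
Leaves (nodes with no children): A, D, E, F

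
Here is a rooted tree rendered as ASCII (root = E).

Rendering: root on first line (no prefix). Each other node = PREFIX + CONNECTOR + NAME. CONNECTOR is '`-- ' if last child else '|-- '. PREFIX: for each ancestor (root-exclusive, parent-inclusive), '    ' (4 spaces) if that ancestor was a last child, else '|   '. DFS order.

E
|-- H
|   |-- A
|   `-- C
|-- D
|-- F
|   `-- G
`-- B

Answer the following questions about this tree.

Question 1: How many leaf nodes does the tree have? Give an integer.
Answer: 5

Derivation:
Leaves (nodes with no children): A, B, C, D, G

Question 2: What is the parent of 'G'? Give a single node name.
Scan adjacency: G appears as child of F

Answer: F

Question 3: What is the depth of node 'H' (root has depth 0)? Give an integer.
Path from root to H: E -> H
Depth = number of edges = 1

Answer: 1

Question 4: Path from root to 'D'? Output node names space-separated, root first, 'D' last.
Walk down from root: E -> D

Answer: E D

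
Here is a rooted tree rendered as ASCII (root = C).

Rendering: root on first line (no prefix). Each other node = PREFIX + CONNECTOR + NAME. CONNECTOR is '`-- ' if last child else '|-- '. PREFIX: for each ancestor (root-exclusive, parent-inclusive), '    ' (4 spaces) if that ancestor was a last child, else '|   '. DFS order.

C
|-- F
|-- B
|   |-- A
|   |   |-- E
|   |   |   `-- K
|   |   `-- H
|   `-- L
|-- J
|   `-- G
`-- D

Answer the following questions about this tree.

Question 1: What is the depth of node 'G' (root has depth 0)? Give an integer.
Answer: 2

Derivation:
Path from root to G: C -> J -> G
Depth = number of edges = 2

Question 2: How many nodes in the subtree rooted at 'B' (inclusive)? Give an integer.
Answer: 6

Derivation:
Subtree rooted at B contains: A, B, E, H, K, L
Count = 6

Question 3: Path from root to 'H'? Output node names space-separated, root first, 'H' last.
Answer: C B A H

Derivation:
Walk down from root: C -> B -> A -> H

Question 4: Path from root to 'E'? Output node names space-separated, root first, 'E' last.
Walk down from root: C -> B -> A -> E

Answer: C B A E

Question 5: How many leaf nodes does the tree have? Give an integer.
Answer: 6

Derivation:
Leaves (nodes with no children): D, F, G, H, K, L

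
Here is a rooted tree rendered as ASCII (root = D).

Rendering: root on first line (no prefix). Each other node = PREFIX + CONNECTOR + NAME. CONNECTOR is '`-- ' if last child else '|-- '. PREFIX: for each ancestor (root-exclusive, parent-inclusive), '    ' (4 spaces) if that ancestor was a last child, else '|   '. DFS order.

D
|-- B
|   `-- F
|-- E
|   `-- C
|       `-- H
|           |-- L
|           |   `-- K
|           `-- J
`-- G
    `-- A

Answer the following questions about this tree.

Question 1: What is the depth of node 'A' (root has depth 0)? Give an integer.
Answer: 2

Derivation:
Path from root to A: D -> G -> A
Depth = number of edges = 2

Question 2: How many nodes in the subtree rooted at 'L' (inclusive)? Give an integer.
Subtree rooted at L contains: K, L
Count = 2

Answer: 2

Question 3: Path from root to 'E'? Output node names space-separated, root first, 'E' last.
Walk down from root: D -> E

Answer: D E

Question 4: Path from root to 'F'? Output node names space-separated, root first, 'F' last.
Walk down from root: D -> B -> F

Answer: D B F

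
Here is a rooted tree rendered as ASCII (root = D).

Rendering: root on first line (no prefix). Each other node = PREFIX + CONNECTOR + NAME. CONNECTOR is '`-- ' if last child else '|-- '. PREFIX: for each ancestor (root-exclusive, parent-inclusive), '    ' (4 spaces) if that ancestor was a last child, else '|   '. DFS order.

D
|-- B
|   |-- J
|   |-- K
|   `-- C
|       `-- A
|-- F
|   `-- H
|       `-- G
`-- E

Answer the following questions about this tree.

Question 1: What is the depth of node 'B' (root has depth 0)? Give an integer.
Path from root to B: D -> B
Depth = number of edges = 1

Answer: 1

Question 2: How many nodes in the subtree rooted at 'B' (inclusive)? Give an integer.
Subtree rooted at B contains: A, B, C, J, K
Count = 5

Answer: 5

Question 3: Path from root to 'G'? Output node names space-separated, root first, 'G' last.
Walk down from root: D -> F -> H -> G

Answer: D F H G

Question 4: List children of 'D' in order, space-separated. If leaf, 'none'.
Node D's children (from adjacency): B, F, E

Answer: B F E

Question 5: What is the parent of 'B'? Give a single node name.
Scan adjacency: B appears as child of D

Answer: D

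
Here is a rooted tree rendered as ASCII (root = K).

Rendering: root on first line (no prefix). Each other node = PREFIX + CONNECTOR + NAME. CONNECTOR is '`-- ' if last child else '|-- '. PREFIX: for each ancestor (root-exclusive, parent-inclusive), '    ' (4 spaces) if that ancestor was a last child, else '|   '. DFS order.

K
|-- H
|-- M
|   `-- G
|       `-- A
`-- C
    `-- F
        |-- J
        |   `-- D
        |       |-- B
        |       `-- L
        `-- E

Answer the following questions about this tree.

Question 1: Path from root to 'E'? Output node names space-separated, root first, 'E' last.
Walk down from root: K -> C -> F -> E

Answer: K C F E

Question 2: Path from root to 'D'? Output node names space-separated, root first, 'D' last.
Answer: K C F J D

Derivation:
Walk down from root: K -> C -> F -> J -> D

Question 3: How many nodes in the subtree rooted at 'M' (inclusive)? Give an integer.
Answer: 3

Derivation:
Subtree rooted at M contains: A, G, M
Count = 3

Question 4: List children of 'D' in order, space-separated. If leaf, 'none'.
Node D's children (from adjacency): B, L

Answer: B L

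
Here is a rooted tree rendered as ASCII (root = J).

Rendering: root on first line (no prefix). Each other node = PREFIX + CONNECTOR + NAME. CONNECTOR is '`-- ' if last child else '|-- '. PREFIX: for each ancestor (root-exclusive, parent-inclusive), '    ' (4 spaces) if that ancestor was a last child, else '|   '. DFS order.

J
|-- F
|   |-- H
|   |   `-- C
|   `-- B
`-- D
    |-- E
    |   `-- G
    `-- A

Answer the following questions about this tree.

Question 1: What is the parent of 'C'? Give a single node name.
Answer: H

Derivation:
Scan adjacency: C appears as child of H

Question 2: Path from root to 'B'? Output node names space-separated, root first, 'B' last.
Answer: J F B

Derivation:
Walk down from root: J -> F -> B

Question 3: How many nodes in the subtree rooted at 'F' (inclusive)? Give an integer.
Answer: 4

Derivation:
Subtree rooted at F contains: B, C, F, H
Count = 4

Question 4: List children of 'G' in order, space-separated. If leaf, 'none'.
Answer: none

Derivation:
Node G's children (from adjacency): (leaf)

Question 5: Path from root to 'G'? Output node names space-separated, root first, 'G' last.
Answer: J D E G

Derivation:
Walk down from root: J -> D -> E -> G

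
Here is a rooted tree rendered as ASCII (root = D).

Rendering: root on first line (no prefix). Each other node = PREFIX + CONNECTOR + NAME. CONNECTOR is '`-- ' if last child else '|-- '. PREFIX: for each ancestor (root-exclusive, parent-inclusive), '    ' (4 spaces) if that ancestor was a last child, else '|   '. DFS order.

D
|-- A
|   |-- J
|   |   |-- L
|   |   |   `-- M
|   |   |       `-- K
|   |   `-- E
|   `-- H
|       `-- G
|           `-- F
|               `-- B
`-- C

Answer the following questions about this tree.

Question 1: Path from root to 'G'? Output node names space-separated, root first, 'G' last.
Answer: D A H G

Derivation:
Walk down from root: D -> A -> H -> G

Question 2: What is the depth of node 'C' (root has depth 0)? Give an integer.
Answer: 1

Derivation:
Path from root to C: D -> C
Depth = number of edges = 1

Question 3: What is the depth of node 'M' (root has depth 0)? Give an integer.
Path from root to M: D -> A -> J -> L -> M
Depth = number of edges = 4

Answer: 4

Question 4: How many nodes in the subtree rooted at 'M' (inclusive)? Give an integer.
Answer: 2

Derivation:
Subtree rooted at M contains: K, M
Count = 2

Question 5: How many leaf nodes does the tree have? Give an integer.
Leaves (nodes with no children): B, C, E, K

Answer: 4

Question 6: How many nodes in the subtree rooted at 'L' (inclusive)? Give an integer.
Subtree rooted at L contains: K, L, M
Count = 3

Answer: 3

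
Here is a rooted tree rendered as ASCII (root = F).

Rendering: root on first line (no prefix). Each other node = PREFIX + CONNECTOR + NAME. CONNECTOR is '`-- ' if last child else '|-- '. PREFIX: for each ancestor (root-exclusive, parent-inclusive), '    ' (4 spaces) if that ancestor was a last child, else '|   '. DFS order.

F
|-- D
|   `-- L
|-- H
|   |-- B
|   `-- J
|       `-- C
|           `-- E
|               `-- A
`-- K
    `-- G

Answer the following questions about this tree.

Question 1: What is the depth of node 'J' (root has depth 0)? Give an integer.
Path from root to J: F -> H -> J
Depth = number of edges = 2

Answer: 2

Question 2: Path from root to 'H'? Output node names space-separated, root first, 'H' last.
Answer: F H

Derivation:
Walk down from root: F -> H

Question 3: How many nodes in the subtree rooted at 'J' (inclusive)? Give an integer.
Answer: 4

Derivation:
Subtree rooted at J contains: A, C, E, J
Count = 4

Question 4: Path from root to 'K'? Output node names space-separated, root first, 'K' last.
Answer: F K

Derivation:
Walk down from root: F -> K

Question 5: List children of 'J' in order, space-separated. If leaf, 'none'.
Answer: C

Derivation:
Node J's children (from adjacency): C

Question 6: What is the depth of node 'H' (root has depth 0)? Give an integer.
Answer: 1

Derivation:
Path from root to H: F -> H
Depth = number of edges = 1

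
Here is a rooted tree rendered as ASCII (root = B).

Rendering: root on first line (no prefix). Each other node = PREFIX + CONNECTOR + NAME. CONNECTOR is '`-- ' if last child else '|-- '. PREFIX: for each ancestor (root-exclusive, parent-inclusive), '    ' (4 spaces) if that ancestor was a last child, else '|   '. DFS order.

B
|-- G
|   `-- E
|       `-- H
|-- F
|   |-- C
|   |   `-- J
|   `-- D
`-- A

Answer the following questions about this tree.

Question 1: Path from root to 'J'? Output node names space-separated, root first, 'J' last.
Answer: B F C J

Derivation:
Walk down from root: B -> F -> C -> J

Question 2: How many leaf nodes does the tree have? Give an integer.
Leaves (nodes with no children): A, D, H, J

Answer: 4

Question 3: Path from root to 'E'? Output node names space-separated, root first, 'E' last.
Answer: B G E

Derivation:
Walk down from root: B -> G -> E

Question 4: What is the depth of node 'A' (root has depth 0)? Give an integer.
Path from root to A: B -> A
Depth = number of edges = 1

Answer: 1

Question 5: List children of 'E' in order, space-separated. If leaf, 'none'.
Answer: H

Derivation:
Node E's children (from adjacency): H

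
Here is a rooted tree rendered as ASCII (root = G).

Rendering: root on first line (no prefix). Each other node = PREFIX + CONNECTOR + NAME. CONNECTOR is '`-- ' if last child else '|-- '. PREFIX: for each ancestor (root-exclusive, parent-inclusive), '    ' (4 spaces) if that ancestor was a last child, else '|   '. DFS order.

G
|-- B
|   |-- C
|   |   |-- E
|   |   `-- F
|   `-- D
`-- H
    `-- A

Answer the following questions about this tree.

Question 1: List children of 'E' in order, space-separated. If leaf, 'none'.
Answer: none

Derivation:
Node E's children (from adjacency): (leaf)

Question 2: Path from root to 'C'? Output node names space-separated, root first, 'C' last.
Answer: G B C

Derivation:
Walk down from root: G -> B -> C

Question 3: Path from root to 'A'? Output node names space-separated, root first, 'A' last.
Walk down from root: G -> H -> A

Answer: G H A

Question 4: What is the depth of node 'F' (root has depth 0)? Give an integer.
Path from root to F: G -> B -> C -> F
Depth = number of edges = 3

Answer: 3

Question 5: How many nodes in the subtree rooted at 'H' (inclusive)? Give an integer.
Answer: 2

Derivation:
Subtree rooted at H contains: A, H
Count = 2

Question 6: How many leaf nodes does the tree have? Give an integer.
Leaves (nodes with no children): A, D, E, F

Answer: 4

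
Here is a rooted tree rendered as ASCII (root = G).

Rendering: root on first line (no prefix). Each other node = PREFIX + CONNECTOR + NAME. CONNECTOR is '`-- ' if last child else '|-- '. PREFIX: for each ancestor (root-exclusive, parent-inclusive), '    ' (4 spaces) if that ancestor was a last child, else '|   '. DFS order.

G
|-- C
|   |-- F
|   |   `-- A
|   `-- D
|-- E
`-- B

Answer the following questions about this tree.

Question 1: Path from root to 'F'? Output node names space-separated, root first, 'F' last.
Answer: G C F

Derivation:
Walk down from root: G -> C -> F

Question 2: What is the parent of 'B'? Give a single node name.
Scan adjacency: B appears as child of G

Answer: G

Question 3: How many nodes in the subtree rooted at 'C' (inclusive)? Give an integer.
Answer: 4

Derivation:
Subtree rooted at C contains: A, C, D, F
Count = 4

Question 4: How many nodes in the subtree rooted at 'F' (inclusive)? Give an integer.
Subtree rooted at F contains: A, F
Count = 2

Answer: 2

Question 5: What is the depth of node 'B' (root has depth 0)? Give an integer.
Answer: 1

Derivation:
Path from root to B: G -> B
Depth = number of edges = 1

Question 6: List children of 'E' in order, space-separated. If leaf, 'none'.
Answer: none

Derivation:
Node E's children (from adjacency): (leaf)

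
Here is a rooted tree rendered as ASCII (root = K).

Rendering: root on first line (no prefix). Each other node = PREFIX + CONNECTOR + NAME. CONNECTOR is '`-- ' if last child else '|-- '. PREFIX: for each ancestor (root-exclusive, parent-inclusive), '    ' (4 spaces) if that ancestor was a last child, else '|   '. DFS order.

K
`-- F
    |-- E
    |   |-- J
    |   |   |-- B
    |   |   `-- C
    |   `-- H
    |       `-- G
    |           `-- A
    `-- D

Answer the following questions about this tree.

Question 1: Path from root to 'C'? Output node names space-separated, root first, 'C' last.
Answer: K F E J C

Derivation:
Walk down from root: K -> F -> E -> J -> C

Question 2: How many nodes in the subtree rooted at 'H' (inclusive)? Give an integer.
Subtree rooted at H contains: A, G, H
Count = 3

Answer: 3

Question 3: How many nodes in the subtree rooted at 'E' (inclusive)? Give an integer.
Subtree rooted at E contains: A, B, C, E, G, H, J
Count = 7

Answer: 7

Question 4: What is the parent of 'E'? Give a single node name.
Answer: F

Derivation:
Scan adjacency: E appears as child of F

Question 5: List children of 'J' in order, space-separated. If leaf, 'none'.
Answer: B C

Derivation:
Node J's children (from adjacency): B, C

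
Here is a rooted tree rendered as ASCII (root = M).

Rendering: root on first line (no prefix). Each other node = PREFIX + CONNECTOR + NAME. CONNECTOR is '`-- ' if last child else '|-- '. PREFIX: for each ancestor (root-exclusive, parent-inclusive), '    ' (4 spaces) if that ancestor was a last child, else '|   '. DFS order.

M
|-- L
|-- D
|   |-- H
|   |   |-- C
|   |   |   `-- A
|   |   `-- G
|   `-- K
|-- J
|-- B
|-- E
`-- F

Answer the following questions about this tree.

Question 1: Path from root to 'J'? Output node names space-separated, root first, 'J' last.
Answer: M J

Derivation:
Walk down from root: M -> J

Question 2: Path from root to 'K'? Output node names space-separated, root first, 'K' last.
Answer: M D K

Derivation:
Walk down from root: M -> D -> K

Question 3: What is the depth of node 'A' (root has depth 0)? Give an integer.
Answer: 4

Derivation:
Path from root to A: M -> D -> H -> C -> A
Depth = number of edges = 4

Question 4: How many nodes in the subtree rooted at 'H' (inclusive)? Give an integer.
Answer: 4

Derivation:
Subtree rooted at H contains: A, C, G, H
Count = 4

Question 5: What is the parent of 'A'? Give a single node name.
Answer: C

Derivation:
Scan adjacency: A appears as child of C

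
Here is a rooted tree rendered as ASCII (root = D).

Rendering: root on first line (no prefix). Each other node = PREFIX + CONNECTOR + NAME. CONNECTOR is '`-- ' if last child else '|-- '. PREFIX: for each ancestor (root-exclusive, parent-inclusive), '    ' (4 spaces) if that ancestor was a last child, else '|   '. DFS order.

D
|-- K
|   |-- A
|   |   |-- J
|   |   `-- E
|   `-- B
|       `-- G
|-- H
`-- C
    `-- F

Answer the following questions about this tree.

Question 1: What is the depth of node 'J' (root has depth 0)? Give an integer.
Answer: 3

Derivation:
Path from root to J: D -> K -> A -> J
Depth = number of edges = 3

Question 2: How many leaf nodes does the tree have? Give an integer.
Leaves (nodes with no children): E, F, G, H, J

Answer: 5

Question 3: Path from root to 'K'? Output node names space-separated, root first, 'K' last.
Answer: D K

Derivation:
Walk down from root: D -> K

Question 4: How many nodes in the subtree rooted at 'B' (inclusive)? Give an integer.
Subtree rooted at B contains: B, G
Count = 2

Answer: 2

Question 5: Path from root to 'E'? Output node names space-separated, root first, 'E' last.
Answer: D K A E

Derivation:
Walk down from root: D -> K -> A -> E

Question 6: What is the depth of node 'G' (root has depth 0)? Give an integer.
Path from root to G: D -> K -> B -> G
Depth = number of edges = 3

Answer: 3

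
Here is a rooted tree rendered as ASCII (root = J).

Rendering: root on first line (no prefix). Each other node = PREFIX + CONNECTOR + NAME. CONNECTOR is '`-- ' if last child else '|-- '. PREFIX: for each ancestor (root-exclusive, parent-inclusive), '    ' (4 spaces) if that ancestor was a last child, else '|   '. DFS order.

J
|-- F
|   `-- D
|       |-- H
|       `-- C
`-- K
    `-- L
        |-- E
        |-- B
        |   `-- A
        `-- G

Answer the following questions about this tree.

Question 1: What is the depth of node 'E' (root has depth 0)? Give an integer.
Path from root to E: J -> K -> L -> E
Depth = number of edges = 3

Answer: 3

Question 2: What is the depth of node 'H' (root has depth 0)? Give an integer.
Answer: 3

Derivation:
Path from root to H: J -> F -> D -> H
Depth = number of edges = 3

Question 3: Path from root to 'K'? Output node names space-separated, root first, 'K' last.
Answer: J K

Derivation:
Walk down from root: J -> K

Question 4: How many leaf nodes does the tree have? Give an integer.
Answer: 5

Derivation:
Leaves (nodes with no children): A, C, E, G, H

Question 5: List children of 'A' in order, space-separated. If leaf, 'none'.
Node A's children (from adjacency): (leaf)

Answer: none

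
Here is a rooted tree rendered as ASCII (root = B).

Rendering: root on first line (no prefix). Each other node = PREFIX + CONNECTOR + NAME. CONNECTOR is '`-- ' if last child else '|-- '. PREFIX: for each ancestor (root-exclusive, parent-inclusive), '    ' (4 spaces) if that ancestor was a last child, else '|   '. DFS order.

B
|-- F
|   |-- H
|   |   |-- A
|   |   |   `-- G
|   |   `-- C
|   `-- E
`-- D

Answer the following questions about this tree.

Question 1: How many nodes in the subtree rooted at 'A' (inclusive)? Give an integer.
Subtree rooted at A contains: A, G
Count = 2

Answer: 2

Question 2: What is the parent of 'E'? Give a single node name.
Answer: F

Derivation:
Scan adjacency: E appears as child of F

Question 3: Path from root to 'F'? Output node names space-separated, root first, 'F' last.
Answer: B F

Derivation:
Walk down from root: B -> F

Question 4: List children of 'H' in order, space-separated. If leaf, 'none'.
Node H's children (from adjacency): A, C

Answer: A C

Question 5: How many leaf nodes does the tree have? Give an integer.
Leaves (nodes with no children): C, D, E, G

Answer: 4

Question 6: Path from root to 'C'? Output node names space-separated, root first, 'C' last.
Answer: B F H C

Derivation:
Walk down from root: B -> F -> H -> C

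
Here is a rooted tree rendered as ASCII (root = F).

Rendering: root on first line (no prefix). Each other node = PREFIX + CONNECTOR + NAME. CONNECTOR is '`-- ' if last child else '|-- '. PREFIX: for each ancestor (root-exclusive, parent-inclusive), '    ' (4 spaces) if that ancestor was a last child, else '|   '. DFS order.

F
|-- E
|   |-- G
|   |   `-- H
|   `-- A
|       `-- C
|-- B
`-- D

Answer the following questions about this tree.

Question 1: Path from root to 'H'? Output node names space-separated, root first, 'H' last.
Walk down from root: F -> E -> G -> H

Answer: F E G H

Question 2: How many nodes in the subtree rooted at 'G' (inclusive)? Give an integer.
Answer: 2

Derivation:
Subtree rooted at G contains: G, H
Count = 2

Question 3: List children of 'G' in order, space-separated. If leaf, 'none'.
Node G's children (from adjacency): H

Answer: H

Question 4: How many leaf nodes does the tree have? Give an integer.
Answer: 4

Derivation:
Leaves (nodes with no children): B, C, D, H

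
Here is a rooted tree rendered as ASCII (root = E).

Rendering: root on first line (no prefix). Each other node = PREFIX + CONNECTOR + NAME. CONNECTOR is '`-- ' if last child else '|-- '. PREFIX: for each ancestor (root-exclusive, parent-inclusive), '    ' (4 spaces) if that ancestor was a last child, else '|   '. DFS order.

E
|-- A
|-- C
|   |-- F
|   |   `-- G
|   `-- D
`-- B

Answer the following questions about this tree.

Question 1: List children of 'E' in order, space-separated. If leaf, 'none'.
Node E's children (from adjacency): A, C, B

Answer: A C B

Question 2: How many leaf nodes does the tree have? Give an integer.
Answer: 4

Derivation:
Leaves (nodes with no children): A, B, D, G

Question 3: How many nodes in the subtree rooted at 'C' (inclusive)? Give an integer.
Subtree rooted at C contains: C, D, F, G
Count = 4

Answer: 4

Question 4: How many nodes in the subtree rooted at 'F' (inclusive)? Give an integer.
Answer: 2

Derivation:
Subtree rooted at F contains: F, G
Count = 2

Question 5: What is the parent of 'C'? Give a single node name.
Answer: E

Derivation:
Scan adjacency: C appears as child of E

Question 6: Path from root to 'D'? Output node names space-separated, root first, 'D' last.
Walk down from root: E -> C -> D

Answer: E C D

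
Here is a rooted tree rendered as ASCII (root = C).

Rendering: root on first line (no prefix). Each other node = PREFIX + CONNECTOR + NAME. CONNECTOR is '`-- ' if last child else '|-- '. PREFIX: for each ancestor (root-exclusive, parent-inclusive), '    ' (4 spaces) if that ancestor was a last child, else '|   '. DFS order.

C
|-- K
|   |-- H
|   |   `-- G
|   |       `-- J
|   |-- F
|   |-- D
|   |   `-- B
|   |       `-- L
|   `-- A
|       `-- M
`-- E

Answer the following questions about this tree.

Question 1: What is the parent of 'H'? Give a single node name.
Scan adjacency: H appears as child of K

Answer: K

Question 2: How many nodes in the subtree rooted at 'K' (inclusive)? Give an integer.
Subtree rooted at K contains: A, B, D, F, G, H, J, K, L, M
Count = 10

Answer: 10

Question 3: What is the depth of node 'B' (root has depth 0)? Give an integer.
Path from root to B: C -> K -> D -> B
Depth = number of edges = 3

Answer: 3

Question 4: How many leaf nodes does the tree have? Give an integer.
Leaves (nodes with no children): E, F, J, L, M

Answer: 5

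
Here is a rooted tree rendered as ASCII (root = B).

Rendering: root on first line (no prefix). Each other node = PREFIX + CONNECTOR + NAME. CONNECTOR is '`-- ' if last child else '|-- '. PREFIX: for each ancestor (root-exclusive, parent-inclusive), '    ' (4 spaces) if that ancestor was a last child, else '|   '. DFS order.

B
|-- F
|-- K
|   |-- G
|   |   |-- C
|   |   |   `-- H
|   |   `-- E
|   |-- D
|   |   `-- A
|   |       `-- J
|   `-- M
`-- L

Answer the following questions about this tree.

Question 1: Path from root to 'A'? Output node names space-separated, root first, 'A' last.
Walk down from root: B -> K -> D -> A

Answer: B K D A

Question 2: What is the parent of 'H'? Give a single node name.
Answer: C

Derivation:
Scan adjacency: H appears as child of C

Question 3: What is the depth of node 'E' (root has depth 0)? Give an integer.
Answer: 3

Derivation:
Path from root to E: B -> K -> G -> E
Depth = number of edges = 3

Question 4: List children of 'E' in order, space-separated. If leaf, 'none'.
Answer: none

Derivation:
Node E's children (from adjacency): (leaf)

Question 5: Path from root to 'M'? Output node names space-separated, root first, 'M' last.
Answer: B K M

Derivation:
Walk down from root: B -> K -> M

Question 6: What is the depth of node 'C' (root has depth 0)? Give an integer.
Answer: 3

Derivation:
Path from root to C: B -> K -> G -> C
Depth = number of edges = 3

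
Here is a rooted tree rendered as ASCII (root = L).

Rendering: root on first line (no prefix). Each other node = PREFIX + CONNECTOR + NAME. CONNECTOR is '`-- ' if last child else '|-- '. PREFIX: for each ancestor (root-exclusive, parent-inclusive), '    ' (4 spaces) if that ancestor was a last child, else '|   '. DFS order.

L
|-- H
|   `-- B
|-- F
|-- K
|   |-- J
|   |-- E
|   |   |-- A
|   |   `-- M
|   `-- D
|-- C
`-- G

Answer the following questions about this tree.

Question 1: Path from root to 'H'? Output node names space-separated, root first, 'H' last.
Answer: L H

Derivation:
Walk down from root: L -> H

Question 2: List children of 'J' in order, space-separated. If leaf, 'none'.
Answer: none

Derivation:
Node J's children (from adjacency): (leaf)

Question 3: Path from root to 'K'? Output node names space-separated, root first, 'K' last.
Walk down from root: L -> K

Answer: L K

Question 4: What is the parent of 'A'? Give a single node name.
Scan adjacency: A appears as child of E

Answer: E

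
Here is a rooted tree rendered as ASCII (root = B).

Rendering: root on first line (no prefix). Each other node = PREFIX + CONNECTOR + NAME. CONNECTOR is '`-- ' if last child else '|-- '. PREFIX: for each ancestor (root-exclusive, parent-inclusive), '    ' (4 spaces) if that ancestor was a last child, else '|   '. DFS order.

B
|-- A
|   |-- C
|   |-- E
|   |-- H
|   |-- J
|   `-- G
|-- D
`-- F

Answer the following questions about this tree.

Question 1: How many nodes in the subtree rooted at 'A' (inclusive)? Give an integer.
Answer: 6

Derivation:
Subtree rooted at A contains: A, C, E, G, H, J
Count = 6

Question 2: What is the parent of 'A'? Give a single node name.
Answer: B

Derivation:
Scan adjacency: A appears as child of B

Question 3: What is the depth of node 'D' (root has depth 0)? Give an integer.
Path from root to D: B -> D
Depth = number of edges = 1

Answer: 1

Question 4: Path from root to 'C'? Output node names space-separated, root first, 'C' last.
Answer: B A C

Derivation:
Walk down from root: B -> A -> C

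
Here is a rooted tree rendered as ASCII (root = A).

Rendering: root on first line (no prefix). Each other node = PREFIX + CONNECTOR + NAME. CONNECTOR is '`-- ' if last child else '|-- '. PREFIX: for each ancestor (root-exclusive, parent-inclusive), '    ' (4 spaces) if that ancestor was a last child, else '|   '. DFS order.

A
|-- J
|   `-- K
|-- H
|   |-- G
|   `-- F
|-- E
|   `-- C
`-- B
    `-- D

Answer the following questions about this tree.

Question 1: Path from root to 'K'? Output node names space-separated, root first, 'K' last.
Answer: A J K

Derivation:
Walk down from root: A -> J -> K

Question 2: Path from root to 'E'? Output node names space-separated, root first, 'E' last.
Answer: A E

Derivation:
Walk down from root: A -> E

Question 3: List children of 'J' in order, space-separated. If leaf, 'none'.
Node J's children (from adjacency): K

Answer: K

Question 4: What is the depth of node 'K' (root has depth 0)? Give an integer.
Path from root to K: A -> J -> K
Depth = number of edges = 2

Answer: 2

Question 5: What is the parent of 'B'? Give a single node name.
Scan adjacency: B appears as child of A

Answer: A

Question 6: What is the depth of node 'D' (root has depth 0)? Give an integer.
Answer: 2

Derivation:
Path from root to D: A -> B -> D
Depth = number of edges = 2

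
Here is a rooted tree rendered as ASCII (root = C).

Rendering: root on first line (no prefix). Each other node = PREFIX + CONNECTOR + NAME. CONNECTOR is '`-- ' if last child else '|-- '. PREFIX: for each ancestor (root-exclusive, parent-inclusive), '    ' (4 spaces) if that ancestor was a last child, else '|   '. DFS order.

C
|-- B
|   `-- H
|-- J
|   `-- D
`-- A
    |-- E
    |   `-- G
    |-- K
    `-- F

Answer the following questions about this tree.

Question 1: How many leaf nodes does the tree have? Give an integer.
Leaves (nodes with no children): D, F, G, H, K

Answer: 5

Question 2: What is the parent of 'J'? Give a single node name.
Answer: C

Derivation:
Scan adjacency: J appears as child of C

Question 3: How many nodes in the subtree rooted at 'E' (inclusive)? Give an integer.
Answer: 2

Derivation:
Subtree rooted at E contains: E, G
Count = 2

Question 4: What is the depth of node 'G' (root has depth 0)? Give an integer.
Path from root to G: C -> A -> E -> G
Depth = number of edges = 3

Answer: 3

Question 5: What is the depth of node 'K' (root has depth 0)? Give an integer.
Path from root to K: C -> A -> K
Depth = number of edges = 2

Answer: 2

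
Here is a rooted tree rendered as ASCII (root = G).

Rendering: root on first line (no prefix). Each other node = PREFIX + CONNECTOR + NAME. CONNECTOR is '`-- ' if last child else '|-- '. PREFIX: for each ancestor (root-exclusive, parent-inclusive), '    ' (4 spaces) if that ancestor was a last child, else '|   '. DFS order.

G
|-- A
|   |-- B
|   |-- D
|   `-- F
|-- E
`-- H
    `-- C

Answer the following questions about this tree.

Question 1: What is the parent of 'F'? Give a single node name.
Scan adjacency: F appears as child of A

Answer: A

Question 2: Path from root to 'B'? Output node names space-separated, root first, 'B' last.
Walk down from root: G -> A -> B

Answer: G A B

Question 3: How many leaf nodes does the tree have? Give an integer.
Answer: 5

Derivation:
Leaves (nodes with no children): B, C, D, E, F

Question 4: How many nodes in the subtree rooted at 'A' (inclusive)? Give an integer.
Subtree rooted at A contains: A, B, D, F
Count = 4

Answer: 4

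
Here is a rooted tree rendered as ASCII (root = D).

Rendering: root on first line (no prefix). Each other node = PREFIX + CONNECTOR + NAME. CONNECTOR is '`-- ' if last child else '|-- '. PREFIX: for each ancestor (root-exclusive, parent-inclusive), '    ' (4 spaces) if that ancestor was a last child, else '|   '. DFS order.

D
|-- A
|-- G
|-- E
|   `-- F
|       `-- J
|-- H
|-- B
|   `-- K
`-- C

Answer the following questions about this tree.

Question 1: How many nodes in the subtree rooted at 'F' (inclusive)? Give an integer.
Answer: 2

Derivation:
Subtree rooted at F contains: F, J
Count = 2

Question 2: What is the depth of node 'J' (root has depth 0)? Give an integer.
Answer: 3

Derivation:
Path from root to J: D -> E -> F -> J
Depth = number of edges = 3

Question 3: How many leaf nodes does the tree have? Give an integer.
Leaves (nodes with no children): A, C, G, H, J, K

Answer: 6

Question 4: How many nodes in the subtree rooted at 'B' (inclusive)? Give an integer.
Subtree rooted at B contains: B, K
Count = 2

Answer: 2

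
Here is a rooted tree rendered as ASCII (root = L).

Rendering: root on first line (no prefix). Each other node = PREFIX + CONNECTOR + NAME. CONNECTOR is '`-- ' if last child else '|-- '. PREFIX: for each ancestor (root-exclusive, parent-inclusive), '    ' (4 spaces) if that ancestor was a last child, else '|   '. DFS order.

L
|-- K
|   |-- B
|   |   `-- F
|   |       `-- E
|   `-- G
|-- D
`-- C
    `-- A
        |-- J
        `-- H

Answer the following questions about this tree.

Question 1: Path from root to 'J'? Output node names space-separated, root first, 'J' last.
Answer: L C A J

Derivation:
Walk down from root: L -> C -> A -> J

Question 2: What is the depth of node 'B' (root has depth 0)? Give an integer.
Path from root to B: L -> K -> B
Depth = number of edges = 2

Answer: 2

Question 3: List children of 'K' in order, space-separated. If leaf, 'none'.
Node K's children (from adjacency): B, G

Answer: B G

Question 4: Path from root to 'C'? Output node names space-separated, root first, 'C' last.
Walk down from root: L -> C

Answer: L C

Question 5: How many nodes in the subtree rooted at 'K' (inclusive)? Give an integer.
Subtree rooted at K contains: B, E, F, G, K
Count = 5

Answer: 5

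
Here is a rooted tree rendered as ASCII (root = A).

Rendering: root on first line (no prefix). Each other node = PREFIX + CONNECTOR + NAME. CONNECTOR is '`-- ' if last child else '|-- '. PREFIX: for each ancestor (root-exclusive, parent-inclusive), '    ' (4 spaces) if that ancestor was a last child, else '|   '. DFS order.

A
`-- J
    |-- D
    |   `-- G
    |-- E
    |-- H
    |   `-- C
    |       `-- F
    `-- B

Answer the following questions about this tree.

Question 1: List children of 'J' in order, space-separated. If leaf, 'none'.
Node J's children (from adjacency): D, E, H, B

Answer: D E H B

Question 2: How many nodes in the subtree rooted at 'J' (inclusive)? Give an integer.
Answer: 8

Derivation:
Subtree rooted at J contains: B, C, D, E, F, G, H, J
Count = 8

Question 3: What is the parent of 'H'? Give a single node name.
Scan adjacency: H appears as child of J

Answer: J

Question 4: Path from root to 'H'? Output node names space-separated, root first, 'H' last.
Answer: A J H

Derivation:
Walk down from root: A -> J -> H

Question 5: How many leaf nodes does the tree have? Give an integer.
Leaves (nodes with no children): B, E, F, G

Answer: 4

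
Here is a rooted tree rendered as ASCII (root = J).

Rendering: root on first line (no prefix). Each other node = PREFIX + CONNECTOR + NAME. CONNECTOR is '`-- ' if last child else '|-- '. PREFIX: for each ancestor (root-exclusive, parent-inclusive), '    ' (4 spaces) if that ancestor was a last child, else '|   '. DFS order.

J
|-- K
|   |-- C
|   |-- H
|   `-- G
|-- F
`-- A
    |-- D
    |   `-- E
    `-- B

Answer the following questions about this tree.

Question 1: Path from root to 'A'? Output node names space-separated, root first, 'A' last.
Answer: J A

Derivation:
Walk down from root: J -> A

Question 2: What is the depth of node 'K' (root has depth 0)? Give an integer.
Answer: 1

Derivation:
Path from root to K: J -> K
Depth = number of edges = 1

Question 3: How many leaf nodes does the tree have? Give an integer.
Answer: 6

Derivation:
Leaves (nodes with no children): B, C, E, F, G, H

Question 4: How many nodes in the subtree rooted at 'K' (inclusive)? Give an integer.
Subtree rooted at K contains: C, G, H, K
Count = 4

Answer: 4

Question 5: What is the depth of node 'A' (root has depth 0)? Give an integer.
Path from root to A: J -> A
Depth = number of edges = 1

Answer: 1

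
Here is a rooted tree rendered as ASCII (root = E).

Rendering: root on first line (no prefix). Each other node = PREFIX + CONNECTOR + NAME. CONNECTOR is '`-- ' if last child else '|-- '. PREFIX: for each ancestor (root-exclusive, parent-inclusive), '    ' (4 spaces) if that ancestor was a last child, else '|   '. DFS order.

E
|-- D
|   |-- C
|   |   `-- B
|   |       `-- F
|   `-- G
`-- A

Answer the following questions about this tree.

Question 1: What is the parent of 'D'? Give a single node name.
Answer: E

Derivation:
Scan adjacency: D appears as child of E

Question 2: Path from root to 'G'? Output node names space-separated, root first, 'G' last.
Answer: E D G

Derivation:
Walk down from root: E -> D -> G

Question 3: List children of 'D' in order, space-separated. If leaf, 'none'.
Answer: C G

Derivation:
Node D's children (from adjacency): C, G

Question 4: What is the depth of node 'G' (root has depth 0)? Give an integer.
Path from root to G: E -> D -> G
Depth = number of edges = 2

Answer: 2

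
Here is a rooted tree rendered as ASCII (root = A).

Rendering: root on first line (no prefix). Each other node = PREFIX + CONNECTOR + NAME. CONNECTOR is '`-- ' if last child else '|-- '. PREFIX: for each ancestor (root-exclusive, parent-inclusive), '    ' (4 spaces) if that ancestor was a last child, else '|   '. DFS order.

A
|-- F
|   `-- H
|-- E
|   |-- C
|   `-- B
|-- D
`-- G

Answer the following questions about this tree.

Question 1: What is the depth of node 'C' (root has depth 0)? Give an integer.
Path from root to C: A -> E -> C
Depth = number of edges = 2

Answer: 2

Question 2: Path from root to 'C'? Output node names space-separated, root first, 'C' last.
Walk down from root: A -> E -> C

Answer: A E C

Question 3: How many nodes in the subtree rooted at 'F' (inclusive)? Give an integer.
Answer: 2

Derivation:
Subtree rooted at F contains: F, H
Count = 2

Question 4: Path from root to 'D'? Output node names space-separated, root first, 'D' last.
Answer: A D

Derivation:
Walk down from root: A -> D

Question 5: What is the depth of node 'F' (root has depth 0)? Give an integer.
Answer: 1

Derivation:
Path from root to F: A -> F
Depth = number of edges = 1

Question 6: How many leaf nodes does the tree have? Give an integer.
Leaves (nodes with no children): B, C, D, G, H

Answer: 5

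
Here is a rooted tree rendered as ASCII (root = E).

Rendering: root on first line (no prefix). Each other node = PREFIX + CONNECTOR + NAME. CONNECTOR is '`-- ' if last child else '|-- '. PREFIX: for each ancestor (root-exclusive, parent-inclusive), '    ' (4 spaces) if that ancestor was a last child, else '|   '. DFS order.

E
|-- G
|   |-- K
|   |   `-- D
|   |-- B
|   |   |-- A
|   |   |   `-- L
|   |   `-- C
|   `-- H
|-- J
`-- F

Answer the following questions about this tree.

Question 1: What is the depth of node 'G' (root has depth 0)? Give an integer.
Answer: 1

Derivation:
Path from root to G: E -> G
Depth = number of edges = 1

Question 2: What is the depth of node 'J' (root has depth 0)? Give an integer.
Path from root to J: E -> J
Depth = number of edges = 1

Answer: 1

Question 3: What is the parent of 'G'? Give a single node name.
Scan adjacency: G appears as child of E

Answer: E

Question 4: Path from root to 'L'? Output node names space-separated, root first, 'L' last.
Walk down from root: E -> G -> B -> A -> L

Answer: E G B A L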